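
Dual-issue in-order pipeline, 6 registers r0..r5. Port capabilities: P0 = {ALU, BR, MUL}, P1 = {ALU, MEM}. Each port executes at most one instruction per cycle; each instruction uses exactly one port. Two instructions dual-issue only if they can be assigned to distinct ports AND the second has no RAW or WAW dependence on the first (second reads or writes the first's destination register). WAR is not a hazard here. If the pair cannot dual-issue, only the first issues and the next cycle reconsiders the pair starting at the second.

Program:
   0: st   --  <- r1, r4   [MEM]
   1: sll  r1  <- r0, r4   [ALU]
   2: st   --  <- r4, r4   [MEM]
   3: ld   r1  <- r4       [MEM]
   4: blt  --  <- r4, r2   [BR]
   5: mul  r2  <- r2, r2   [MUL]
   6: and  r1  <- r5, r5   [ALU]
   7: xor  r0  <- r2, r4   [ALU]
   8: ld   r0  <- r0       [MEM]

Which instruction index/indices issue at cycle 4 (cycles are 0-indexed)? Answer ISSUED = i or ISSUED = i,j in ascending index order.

[0] i0+i1  st;sll  -- pair
[1] i2  st  -- no-port MEM/MEM
[2] i3+i4  ld;blt  -- pair
[3] i5+i6  mul;and  -- pair
[4] i7  xor  -- RAW+WAW r0
[5] i8  ld  -- tail

ISSUED = 7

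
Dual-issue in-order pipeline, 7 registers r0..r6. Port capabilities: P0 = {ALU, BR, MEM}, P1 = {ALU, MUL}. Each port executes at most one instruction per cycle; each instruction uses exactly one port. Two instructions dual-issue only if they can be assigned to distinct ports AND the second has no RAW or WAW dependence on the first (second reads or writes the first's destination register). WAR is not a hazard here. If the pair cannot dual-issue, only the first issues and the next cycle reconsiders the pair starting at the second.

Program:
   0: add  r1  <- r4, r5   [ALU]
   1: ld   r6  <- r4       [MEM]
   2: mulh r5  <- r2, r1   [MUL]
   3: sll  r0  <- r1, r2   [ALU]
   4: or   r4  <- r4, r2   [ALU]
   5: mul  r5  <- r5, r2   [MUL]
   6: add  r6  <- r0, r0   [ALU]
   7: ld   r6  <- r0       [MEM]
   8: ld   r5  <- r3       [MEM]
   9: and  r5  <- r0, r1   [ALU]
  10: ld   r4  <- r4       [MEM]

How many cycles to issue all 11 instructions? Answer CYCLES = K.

CYCLES = 7

0. add/ld @i0&i1  | 2-wide
1. mulh/sll @i2&i3  | 2-wide
2. or/mul @i4&i5  | 2-wide
3. add @i6  | WAW r6
4. ld @i7  | no-port MEM/MEM
5. ld @i8  | WAW r5
6. and/ld @i9&i10  | 2-wide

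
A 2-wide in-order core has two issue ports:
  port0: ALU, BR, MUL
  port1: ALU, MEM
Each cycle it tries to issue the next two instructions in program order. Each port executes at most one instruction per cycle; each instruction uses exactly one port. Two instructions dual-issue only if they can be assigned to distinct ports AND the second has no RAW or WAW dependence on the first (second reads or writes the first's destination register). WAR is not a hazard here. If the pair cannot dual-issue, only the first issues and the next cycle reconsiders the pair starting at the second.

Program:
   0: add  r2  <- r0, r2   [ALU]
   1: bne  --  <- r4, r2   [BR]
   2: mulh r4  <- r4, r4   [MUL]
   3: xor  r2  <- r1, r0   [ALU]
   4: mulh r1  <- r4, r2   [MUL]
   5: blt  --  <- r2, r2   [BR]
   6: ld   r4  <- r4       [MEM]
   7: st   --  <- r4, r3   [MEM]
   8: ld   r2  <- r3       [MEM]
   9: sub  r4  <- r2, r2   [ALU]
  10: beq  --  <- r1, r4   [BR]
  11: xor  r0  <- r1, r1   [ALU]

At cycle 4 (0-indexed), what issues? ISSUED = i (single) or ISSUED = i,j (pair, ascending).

ISSUED = 5,6

0. add @i0  | RAW r2
1. bne @i1  | no-port BR/MUL
2. mulh xor @i2/i3  | 2-wide
3. mulh @i4  | no-port MUL/BR
4. blt ld @i5/i6  | 2-wide
5. st @i7  | no-port MEM/MEM
6. ld @i8  | RAW r2
7. sub @i9  | RAW r4
8. beq xor @i10/i11  | 2-wide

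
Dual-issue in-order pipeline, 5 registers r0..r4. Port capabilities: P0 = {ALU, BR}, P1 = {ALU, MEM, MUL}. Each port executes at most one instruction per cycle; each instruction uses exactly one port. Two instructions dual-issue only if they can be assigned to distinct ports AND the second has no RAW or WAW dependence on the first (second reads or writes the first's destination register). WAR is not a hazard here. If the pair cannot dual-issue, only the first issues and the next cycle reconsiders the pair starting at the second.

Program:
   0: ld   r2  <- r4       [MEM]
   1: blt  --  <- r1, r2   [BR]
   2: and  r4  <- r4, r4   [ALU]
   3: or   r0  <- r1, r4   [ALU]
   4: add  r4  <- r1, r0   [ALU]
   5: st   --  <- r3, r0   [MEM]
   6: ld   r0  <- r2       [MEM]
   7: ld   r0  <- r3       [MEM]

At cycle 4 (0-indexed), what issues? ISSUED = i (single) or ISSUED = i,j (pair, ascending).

0. ld @i0  | RAW r2
1. blt+and @i1/i2  | dual
2. or @i3  | RAW r0
3. add+st @i4/i5  | dual
4. ld @i6  | no-port MEM/MEM
5. ld @i7  | tail

ISSUED = 6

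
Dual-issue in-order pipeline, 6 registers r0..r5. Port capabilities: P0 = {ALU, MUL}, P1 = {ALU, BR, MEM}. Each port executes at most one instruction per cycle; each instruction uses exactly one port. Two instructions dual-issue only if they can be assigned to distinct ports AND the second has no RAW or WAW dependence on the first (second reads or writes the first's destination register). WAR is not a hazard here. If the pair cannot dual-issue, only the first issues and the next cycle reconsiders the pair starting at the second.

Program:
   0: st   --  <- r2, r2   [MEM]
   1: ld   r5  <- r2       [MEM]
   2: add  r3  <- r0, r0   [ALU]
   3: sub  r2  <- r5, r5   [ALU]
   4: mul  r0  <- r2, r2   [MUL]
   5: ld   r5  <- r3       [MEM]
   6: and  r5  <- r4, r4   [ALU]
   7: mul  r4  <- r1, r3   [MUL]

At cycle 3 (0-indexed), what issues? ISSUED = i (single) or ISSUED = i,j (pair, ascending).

ISSUED = 4,5

#0 head=0: st i0 no-port MEM/MEM
#1 head=1: ld+add i1+i2 pair
#2 head=3: sub i3 RAW r2
#3 head=4: mul+ld i4+i5 pair
#4 head=6: and+mul i6+i7 pair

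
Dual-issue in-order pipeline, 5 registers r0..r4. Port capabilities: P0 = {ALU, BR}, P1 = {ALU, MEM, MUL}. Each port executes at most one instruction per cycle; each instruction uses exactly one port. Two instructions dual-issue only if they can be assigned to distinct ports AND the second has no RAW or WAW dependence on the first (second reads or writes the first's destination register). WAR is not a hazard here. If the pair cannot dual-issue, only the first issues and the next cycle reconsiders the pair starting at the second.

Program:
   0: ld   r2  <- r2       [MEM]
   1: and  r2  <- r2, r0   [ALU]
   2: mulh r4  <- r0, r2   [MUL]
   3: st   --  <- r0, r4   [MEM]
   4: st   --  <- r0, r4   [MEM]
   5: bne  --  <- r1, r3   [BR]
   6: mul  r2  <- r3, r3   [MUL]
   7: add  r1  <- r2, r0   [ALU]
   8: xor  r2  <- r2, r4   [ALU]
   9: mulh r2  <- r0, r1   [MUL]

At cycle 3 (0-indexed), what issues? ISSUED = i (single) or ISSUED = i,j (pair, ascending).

ISSUED = 3

c0: i0 ld.MEM  RAW+WAW r2
c1: i1 and.ALU  RAW r2
c2: i2 mulh.MUL  no-port MUL/MEM
c3: i3 st.MEM  no-port MEM/MEM
c4: i4&i5 st.MEM/bne.BR  2-wide
c5: i6 mul.MUL  RAW r2
c6: i7&i8 add.ALU/xor.ALU  2-wide
c7: i9 mulh.MUL  tail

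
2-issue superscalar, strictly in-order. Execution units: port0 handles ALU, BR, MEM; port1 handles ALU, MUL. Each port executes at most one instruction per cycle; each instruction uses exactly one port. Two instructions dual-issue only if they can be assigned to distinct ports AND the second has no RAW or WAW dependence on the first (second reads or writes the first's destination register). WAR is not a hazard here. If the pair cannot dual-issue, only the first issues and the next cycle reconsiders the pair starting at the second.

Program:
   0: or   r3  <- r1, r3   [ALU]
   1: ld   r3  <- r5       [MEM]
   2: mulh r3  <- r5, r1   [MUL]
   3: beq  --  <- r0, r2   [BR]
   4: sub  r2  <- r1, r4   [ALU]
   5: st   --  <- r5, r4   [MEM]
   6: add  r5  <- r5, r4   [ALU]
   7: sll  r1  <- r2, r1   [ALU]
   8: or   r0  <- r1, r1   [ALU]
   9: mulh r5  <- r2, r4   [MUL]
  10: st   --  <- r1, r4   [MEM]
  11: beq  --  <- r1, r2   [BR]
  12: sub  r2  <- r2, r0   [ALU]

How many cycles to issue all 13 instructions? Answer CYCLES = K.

CYCLES = 8

0. or @i0  | WAW r3
1. ld @i1  | WAW r3
2. mulh beq @i2,i3  | pair
3. sub st @i4,i5  | pair
4. add sll @i6,i7  | pair
5. or mulh @i8,i9  | pair
6. st @i10  | no-port MEM/BR
7. beq sub @i11,i12  | pair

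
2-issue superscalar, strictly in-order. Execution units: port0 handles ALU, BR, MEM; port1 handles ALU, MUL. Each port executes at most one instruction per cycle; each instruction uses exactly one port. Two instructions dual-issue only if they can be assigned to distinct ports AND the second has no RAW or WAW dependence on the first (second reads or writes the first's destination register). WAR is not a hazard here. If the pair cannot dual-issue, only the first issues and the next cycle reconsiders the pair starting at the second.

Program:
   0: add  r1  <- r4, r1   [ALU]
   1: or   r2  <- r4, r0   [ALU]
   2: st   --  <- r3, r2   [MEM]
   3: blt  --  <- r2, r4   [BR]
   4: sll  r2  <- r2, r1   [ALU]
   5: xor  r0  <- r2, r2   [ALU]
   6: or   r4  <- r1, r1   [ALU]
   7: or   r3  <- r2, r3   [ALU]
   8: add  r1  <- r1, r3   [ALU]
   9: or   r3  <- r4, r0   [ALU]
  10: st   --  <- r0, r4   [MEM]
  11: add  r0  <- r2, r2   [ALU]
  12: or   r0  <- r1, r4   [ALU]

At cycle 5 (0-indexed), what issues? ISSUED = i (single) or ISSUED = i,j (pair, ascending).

[0] i0,i1  add/or  -- dual
[1] i2  st  -- no-port MEM/BR
[2] i3,i4  blt/sll  -- dual
[3] i5,i6  xor/or  -- dual
[4] i7  or  -- RAW r3
[5] i8,i9  add/or  -- dual
[6] i10,i11  st/add  -- dual
[7] i12  or  -- tail

ISSUED = 8,9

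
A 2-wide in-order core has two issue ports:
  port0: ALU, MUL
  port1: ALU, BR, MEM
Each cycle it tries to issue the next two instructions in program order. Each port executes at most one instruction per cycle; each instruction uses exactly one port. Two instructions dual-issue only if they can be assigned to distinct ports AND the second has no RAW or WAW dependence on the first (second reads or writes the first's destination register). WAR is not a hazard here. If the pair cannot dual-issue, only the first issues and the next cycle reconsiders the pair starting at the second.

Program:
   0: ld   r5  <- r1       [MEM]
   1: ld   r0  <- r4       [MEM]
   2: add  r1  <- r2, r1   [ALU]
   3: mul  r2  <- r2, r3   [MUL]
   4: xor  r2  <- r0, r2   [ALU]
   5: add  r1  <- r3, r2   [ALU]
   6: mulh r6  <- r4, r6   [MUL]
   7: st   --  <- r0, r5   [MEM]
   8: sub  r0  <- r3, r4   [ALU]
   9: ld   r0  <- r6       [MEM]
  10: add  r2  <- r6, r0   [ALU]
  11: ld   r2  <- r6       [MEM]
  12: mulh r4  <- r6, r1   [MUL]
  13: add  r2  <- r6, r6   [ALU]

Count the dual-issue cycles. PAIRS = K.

PAIRS = 4

c0: i0 ld  no-port MEM/MEM
c1: i1+i2 ld/add  2-wide
c2: i3 mul  RAW+WAW r2
c3: i4 xor  RAW r2
c4: i5+i6 add/mulh  2-wide
c5: i7+i8 st/sub  2-wide
c6: i9 ld  RAW r0
c7: i10 add  WAW r2
c8: i11+i12 ld/mulh  2-wide
c9: i13 add  tail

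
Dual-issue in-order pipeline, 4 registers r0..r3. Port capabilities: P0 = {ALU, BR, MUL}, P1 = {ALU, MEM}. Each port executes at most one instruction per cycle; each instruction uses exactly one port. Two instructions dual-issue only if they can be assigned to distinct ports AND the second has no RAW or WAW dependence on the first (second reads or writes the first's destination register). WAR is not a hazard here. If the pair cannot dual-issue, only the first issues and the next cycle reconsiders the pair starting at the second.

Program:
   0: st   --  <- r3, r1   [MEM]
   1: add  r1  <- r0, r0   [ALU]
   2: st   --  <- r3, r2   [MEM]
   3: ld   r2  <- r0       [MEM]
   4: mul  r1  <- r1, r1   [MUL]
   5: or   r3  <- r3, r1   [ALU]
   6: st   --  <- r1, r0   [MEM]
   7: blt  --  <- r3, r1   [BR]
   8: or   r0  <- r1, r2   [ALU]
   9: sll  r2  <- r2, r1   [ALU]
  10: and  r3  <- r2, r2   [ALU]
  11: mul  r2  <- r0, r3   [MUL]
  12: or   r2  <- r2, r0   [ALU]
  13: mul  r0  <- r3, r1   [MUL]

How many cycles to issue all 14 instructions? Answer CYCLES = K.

CYCLES = 9

0. st add @i0+i1  | pair
1. st @i2  | no-port MEM/MEM
2. ld mul @i3+i4  | pair
3. or st @i5+i6  | pair
4. blt or @i7+i8  | pair
5. sll @i9  | RAW r2
6. and @i10  | RAW r3
7. mul @i11  | RAW+WAW r2
8. or mul @i12+i13  | pair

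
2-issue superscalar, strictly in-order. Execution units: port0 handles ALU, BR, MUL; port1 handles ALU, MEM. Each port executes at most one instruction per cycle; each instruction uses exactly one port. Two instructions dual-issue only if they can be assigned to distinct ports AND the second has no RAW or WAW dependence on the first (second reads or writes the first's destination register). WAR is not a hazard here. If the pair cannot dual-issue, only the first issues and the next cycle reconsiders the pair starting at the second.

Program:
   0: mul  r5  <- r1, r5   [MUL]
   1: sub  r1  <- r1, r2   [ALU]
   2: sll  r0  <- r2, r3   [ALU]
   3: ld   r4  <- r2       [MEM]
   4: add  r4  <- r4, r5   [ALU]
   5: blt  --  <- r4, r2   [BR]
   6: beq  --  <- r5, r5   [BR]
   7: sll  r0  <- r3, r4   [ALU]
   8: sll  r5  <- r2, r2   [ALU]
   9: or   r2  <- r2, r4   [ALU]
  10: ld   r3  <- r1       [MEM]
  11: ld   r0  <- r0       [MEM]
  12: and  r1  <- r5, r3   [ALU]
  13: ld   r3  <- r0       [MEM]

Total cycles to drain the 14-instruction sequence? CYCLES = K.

c0: i0+i1 mul;sub  2-wide
c1: i2+i3 sll;ld  2-wide
c2: i4 add  RAW r4
c3: i5 blt  no-port BR/BR
c4: i6+i7 beq;sll  2-wide
c5: i8+i9 sll;or  2-wide
c6: i10 ld  no-port MEM/MEM
c7: i11+i12 ld;and  2-wide
c8: i13 ld  tail

CYCLES = 9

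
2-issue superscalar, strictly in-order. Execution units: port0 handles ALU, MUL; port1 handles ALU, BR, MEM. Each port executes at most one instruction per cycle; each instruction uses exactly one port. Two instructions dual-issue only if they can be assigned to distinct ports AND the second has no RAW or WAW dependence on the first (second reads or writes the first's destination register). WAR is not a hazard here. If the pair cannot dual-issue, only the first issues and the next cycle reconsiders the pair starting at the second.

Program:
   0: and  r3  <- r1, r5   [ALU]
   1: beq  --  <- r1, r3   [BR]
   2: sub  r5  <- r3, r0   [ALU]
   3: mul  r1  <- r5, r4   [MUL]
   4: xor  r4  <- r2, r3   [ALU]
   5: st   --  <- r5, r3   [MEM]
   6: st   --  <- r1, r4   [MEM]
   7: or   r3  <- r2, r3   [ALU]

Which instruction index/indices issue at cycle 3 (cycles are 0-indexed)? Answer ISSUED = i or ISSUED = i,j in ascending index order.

ISSUED = 5

t=0 i0:and ; RAW r3
t=1 i1,i2:beq+sub ; pair
t=2 i3,i4:mul+xor ; pair
t=3 i5:st ; no-port MEM/MEM
t=4 i6,i7:st+or ; pair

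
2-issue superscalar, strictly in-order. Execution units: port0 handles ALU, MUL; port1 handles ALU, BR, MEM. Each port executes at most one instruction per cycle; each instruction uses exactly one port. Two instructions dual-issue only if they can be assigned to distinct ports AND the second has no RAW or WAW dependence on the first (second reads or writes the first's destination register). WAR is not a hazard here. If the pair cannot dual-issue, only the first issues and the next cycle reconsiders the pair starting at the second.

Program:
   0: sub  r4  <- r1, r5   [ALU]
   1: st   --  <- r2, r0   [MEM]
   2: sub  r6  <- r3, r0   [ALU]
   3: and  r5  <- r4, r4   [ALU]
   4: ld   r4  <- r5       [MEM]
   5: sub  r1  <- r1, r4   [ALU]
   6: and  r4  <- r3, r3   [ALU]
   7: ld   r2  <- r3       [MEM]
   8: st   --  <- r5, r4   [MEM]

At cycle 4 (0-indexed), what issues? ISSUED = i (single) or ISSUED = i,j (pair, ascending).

ISSUED = 7

[0] i0/i1  sub.ALU+st.MEM  -- 2-wide
[1] i2/i3  sub.ALU+and.ALU  -- 2-wide
[2] i4  ld.MEM  -- RAW r4
[3] i5/i6  sub.ALU+and.ALU  -- 2-wide
[4] i7  ld.MEM  -- no-port MEM/MEM
[5] i8  st.MEM  -- tail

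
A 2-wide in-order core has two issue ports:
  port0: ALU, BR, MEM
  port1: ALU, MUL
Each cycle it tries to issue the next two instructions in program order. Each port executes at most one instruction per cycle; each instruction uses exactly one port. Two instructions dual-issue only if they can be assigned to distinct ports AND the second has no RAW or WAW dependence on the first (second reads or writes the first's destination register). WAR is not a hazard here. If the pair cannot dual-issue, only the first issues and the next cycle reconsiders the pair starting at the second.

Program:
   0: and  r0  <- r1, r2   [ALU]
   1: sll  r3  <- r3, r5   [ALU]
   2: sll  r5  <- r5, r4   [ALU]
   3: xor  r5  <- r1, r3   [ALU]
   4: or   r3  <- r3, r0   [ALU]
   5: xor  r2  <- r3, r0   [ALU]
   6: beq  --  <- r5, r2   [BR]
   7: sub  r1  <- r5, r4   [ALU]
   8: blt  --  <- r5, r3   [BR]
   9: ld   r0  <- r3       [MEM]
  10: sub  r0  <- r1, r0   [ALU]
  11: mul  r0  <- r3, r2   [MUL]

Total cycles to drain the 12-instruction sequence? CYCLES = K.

t=0 i0&i1:and.ALU+sll.ALU ; pair
t=1 i2:sll.ALU ; WAW r5
t=2 i3&i4:xor.ALU+or.ALU ; pair
t=3 i5:xor.ALU ; RAW r2
t=4 i6&i7:beq.BR+sub.ALU ; pair
t=5 i8:blt.BR ; no-port BR/MEM
t=6 i9:ld.MEM ; RAW+WAW r0
t=7 i10:sub.ALU ; WAW r0
t=8 i11:mul.MUL ; tail

CYCLES = 9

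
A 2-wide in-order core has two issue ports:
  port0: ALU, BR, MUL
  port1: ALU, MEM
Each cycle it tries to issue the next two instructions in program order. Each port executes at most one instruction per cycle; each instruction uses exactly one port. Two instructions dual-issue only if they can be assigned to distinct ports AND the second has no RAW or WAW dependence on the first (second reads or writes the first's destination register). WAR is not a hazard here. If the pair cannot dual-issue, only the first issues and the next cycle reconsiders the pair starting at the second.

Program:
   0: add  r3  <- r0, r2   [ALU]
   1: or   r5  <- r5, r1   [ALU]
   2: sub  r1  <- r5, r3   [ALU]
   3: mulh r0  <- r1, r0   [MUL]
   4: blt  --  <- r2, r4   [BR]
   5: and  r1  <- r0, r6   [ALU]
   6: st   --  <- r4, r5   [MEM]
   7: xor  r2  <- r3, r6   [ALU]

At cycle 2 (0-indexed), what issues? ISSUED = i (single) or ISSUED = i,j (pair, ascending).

t=0 i0+i1:add/or ; dual
t=1 i2:sub ; RAW r1
t=2 i3:mulh ; no-port MUL/BR
t=3 i4+i5:blt/and ; dual
t=4 i6+i7:st/xor ; dual

ISSUED = 3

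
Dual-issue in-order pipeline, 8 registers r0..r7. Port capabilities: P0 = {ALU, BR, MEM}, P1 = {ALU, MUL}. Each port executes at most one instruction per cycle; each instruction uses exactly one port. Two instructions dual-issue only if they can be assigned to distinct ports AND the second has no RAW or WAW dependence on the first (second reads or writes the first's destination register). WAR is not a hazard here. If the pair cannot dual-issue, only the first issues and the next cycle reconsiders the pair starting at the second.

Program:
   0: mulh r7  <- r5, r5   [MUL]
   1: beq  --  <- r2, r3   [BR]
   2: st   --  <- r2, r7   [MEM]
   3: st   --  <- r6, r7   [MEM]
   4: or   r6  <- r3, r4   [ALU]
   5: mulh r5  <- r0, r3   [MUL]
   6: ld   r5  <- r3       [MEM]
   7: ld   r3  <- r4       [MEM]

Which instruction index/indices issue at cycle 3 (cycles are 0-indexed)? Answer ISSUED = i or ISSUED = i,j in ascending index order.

ISSUED = 5

0. mulh;beq @i0,i1  | dual
1. st @i2  | no-port MEM/MEM
2. st;or @i3,i4  | dual
3. mulh @i5  | WAW r5
4. ld @i6  | no-port MEM/MEM
5. ld @i7  | tail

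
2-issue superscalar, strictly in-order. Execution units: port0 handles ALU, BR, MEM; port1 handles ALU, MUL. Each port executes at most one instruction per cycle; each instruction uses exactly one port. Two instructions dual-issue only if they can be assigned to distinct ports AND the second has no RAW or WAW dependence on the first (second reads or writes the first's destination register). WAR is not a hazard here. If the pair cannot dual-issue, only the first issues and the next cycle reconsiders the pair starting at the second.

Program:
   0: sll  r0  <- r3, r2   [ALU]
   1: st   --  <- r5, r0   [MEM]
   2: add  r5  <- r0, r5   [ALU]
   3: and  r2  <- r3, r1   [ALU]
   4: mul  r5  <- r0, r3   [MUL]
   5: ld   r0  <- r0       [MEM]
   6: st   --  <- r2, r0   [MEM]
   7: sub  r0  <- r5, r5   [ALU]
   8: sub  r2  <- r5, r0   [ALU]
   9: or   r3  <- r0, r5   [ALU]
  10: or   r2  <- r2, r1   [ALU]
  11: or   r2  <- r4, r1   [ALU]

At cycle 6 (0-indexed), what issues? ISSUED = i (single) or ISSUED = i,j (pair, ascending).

[0] i0  sll.ALU  -- RAW r0
[1] i1,i2  st.MEM/add.ALU  -- dual
[2] i3,i4  and.ALU/mul.MUL  -- dual
[3] i5  ld.MEM  -- no-port MEM/MEM
[4] i6,i7  st.MEM/sub.ALU  -- dual
[5] i8,i9  sub.ALU/or.ALU  -- dual
[6] i10  or.ALU  -- WAW r2
[7] i11  or.ALU  -- tail

ISSUED = 10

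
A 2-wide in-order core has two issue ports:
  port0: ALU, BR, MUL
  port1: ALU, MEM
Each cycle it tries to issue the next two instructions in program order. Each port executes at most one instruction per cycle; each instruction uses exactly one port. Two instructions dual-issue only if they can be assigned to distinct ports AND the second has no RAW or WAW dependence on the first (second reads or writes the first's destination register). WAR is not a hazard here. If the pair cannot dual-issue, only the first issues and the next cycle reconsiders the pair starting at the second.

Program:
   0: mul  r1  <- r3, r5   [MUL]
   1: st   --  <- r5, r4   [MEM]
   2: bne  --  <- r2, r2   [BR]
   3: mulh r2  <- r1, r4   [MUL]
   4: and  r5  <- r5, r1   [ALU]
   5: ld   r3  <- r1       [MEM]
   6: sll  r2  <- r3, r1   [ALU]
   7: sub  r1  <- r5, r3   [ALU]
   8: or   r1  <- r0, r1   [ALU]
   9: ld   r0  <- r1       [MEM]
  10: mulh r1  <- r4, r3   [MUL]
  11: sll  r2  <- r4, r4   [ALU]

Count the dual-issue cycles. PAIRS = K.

PAIRS = 4

  cy0 -> i0+i1 (mul.MUL st.MEM) 2-wide
  cy1 -> i2 (bne.BR) no-port BR/MUL
  cy2 -> i3+i4 (mulh.MUL and.ALU) 2-wide
  cy3 -> i5 (ld.MEM) RAW r3
  cy4 -> i6+i7 (sll.ALU sub.ALU) 2-wide
  cy5 -> i8 (or.ALU) RAW r1
  cy6 -> i9+i10 (ld.MEM mulh.MUL) 2-wide
  cy7 -> i11 (sll.ALU) tail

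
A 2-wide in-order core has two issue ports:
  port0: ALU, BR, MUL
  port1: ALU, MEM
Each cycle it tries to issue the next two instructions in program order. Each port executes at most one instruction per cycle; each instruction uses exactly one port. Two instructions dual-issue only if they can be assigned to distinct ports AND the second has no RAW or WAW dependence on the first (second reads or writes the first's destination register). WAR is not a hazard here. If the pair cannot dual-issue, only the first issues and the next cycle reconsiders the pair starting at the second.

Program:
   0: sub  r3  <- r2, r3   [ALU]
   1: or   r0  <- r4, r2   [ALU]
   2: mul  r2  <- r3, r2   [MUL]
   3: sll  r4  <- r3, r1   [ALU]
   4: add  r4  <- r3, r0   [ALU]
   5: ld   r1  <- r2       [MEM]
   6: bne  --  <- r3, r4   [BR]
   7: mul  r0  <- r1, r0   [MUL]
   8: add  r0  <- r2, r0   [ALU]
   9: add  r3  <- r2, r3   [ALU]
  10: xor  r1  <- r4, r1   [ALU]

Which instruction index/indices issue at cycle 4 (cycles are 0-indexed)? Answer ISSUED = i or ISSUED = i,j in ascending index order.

[0] i0/i1  sub+or  -- pair
[1] i2/i3  mul+sll  -- pair
[2] i4/i5  add+ld  -- pair
[3] i6  bne  -- no-port BR/MUL
[4] i7  mul  -- RAW+WAW r0
[5] i8/i9  add+add  -- pair
[6] i10  xor  -- tail

ISSUED = 7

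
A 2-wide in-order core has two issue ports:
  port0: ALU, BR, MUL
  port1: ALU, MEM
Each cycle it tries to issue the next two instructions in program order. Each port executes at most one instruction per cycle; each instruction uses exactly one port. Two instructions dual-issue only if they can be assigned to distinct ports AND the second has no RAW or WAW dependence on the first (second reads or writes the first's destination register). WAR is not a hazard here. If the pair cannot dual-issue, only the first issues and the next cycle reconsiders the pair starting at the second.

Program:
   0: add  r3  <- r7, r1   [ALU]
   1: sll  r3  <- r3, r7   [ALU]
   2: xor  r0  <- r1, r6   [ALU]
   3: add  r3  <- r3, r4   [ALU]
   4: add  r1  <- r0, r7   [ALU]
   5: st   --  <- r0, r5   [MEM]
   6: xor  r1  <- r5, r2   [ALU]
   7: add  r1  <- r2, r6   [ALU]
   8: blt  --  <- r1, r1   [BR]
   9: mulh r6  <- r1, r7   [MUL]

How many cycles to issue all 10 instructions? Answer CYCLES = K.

0. add @i0  | RAW+WAW r3
1. sll xor @i1/i2  | 2-wide
2. add add @i3/i4  | 2-wide
3. st xor @i5/i6  | 2-wide
4. add @i7  | RAW r1
5. blt @i8  | no-port BR/MUL
6. mulh @i9  | tail

CYCLES = 7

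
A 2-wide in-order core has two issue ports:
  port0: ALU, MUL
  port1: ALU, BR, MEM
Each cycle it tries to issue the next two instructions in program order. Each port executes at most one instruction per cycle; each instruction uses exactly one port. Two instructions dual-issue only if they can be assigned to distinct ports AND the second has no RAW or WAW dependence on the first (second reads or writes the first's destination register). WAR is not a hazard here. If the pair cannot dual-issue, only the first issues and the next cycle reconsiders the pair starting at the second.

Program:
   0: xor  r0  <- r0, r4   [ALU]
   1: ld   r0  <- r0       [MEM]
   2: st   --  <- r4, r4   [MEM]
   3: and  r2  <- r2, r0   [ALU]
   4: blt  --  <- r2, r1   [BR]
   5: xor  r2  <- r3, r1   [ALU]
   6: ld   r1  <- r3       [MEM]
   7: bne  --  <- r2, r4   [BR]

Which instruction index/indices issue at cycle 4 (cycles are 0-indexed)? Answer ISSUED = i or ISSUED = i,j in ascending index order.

0. xor @i0  | RAW+WAW r0
1. ld @i1  | no-port MEM/MEM
2. st and @i2+i3  | 2-wide
3. blt xor @i4+i5  | 2-wide
4. ld @i6  | no-port MEM/BR
5. bne @i7  | tail

ISSUED = 6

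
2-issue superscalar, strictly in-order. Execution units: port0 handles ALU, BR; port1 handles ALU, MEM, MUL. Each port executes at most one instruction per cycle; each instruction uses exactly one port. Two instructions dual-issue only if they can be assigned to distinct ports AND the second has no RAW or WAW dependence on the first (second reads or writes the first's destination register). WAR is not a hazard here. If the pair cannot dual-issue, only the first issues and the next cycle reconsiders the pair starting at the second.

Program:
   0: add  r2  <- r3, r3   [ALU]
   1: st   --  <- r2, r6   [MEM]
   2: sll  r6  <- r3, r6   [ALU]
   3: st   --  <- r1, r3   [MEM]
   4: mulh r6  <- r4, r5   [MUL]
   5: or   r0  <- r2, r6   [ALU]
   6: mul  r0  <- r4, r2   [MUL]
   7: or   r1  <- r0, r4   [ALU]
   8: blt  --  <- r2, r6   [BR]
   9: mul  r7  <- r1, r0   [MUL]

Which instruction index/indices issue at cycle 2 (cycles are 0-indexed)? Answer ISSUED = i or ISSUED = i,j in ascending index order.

#0 head=0: add.ALU i0 RAW r2
#1 head=1: st.MEM sll.ALU i1/i2 dual
#2 head=3: st.MEM i3 no-port MEM/MUL
#3 head=4: mulh.MUL i4 RAW r6
#4 head=5: or.ALU i5 WAW r0
#5 head=6: mul.MUL i6 RAW r0
#6 head=7: or.ALU blt.BR i7/i8 dual
#7 head=9: mul.MUL i9 tail

ISSUED = 3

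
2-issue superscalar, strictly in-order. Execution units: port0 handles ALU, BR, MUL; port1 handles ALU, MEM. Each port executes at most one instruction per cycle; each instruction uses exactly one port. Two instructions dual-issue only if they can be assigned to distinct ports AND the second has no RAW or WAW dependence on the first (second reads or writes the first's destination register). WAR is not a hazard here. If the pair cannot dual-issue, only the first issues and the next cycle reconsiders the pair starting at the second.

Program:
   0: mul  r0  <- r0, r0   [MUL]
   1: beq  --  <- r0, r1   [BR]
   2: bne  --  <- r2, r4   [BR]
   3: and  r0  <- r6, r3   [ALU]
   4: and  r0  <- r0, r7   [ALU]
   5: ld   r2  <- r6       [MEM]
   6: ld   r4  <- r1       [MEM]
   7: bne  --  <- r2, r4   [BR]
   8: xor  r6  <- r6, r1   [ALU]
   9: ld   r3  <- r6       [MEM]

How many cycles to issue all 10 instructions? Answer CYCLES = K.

[0] i0  mul.MUL  -- no-port MUL/BR
[1] i1  beq.BR  -- no-port BR/BR
[2] i2+i3  bne.BR+and.ALU  -- dual
[3] i4+i5  and.ALU+ld.MEM  -- dual
[4] i6  ld.MEM  -- RAW r4
[5] i7+i8  bne.BR+xor.ALU  -- dual
[6] i9  ld.MEM  -- tail

CYCLES = 7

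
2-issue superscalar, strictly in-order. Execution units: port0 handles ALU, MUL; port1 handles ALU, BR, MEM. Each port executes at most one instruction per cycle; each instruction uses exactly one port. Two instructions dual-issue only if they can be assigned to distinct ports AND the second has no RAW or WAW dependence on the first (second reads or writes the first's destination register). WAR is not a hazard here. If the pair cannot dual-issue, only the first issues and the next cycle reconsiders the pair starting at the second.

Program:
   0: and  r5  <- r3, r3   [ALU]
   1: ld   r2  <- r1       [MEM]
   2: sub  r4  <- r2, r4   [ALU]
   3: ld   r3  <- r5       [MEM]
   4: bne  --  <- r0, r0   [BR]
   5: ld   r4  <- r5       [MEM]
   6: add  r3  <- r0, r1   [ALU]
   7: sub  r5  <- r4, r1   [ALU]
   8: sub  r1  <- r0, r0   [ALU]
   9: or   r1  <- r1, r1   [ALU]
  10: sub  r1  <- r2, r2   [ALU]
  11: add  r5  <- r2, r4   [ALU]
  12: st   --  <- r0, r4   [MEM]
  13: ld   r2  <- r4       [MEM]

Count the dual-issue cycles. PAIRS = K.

PAIRS = 5

t=0 i0/i1:and.ALU ld.MEM ; dual
t=1 i2/i3:sub.ALU ld.MEM ; dual
t=2 i4:bne.BR ; no-port BR/MEM
t=3 i5/i6:ld.MEM add.ALU ; dual
t=4 i7/i8:sub.ALU sub.ALU ; dual
t=5 i9:or.ALU ; WAW r1
t=6 i10/i11:sub.ALU add.ALU ; dual
t=7 i12:st.MEM ; no-port MEM/MEM
t=8 i13:ld.MEM ; tail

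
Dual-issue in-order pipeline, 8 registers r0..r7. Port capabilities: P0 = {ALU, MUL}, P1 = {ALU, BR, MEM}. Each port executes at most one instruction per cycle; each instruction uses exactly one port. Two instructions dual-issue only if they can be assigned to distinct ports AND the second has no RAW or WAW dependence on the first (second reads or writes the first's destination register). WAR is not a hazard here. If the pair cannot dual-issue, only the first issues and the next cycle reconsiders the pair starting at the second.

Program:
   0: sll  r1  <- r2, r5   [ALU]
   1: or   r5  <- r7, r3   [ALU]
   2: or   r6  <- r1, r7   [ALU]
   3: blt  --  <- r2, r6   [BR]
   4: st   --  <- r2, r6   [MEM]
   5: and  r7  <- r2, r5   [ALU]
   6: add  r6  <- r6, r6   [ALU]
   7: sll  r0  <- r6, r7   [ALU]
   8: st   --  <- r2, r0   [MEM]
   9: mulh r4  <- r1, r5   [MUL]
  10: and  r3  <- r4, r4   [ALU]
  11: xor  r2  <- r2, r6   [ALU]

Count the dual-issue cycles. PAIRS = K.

PAIRS = 4

[0] i0,i1  sll/or  -- pair
[1] i2  or  -- RAW r6
[2] i3  blt  -- no-port BR/MEM
[3] i4,i5  st/and  -- pair
[4] i6  add  -- RAW r6
[5] i7  sll  -- RAW r0
[6] i8,i9  st/mulh  -- pair
[7] i10,i11  and/xor  -- pair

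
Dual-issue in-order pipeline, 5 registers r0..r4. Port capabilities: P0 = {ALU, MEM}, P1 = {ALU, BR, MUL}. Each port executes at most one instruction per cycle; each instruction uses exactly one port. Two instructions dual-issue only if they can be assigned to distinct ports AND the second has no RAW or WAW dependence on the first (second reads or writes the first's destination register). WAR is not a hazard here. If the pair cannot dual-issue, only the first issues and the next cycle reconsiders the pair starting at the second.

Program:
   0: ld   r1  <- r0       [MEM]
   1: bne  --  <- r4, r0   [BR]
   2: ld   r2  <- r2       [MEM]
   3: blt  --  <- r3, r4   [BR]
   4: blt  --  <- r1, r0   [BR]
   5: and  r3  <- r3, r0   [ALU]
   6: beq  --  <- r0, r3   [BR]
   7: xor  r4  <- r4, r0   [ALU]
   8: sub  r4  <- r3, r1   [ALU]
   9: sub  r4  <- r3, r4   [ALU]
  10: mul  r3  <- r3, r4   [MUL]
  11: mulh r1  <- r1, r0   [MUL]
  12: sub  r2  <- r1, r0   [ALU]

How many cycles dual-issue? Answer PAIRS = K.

0. ld.MEM+bne.BR @i0,i1  | pair
1. ld.MEM+blt.BR @i2,i3  | pair
2. blt.BR+and.ALU @i4,i5  | pair
3. beq.BR+xor.ALU @i6,i7  | pair
4. sub.ALU @i8  | RAW+WAW r4
5. sub.ALU @i9  | RAW r4
6. mul.MUL @i10  | no-port MUL/MUL
7. mulh.MUL @i11  | RAW r1
8. sub.ALU @i12  | tail

PAIRS = 4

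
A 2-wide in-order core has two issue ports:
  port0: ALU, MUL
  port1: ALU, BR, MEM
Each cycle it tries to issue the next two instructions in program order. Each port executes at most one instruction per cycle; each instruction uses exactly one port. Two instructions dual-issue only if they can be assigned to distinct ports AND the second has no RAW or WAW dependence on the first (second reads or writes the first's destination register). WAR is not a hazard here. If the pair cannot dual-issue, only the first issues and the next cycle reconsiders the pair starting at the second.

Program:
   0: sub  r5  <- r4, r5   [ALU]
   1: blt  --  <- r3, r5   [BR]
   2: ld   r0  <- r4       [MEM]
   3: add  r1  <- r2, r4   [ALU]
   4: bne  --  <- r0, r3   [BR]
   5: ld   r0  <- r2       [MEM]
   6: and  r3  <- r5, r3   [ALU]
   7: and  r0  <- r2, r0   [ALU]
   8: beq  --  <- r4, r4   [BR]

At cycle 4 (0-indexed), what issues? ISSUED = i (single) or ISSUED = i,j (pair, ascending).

#0 head=0: sub i0 RAW r5
#1 head=1: blt i1 no-port BR/MEM
#2 head=2: ld/add i2&i3 dual
#3 head=4: bne i4 no-port BR/MEM
#4 head=5: ld/and i5&i6 dual
#5 head=7: and/beq i7&i8 dual

ISSUED = 5,6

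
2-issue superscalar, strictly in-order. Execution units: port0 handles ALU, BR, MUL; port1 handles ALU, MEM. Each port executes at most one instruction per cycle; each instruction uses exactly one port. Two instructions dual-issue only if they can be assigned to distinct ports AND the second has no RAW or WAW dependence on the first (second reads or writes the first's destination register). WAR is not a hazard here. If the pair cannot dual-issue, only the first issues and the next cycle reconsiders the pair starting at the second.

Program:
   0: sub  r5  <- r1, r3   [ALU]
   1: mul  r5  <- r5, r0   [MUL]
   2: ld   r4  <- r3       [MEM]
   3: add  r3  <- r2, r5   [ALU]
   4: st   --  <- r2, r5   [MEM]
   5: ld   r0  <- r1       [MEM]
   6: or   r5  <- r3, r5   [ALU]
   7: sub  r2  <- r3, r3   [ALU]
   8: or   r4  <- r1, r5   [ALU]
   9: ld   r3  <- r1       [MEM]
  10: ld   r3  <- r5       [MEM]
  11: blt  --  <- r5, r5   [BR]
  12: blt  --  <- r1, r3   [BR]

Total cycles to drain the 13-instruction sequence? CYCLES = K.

CYCLES = 8

  cy0 -> i0 (sub) RAW+WAW r5
  cy1 -> i1+i2 (mul/ld) dual
  cy2 -> i3+i4 (add/st) dual
  cy3 -> i5+i6 (ld/or) dual
  cy4 -> i7+i8 (sub/or) dual
  cy5 -> i9 (ld) no-port MEM/MEM
  cy6 -> i10+i11 (ld/blt) dual
  cy7 -> i12 (blt) tail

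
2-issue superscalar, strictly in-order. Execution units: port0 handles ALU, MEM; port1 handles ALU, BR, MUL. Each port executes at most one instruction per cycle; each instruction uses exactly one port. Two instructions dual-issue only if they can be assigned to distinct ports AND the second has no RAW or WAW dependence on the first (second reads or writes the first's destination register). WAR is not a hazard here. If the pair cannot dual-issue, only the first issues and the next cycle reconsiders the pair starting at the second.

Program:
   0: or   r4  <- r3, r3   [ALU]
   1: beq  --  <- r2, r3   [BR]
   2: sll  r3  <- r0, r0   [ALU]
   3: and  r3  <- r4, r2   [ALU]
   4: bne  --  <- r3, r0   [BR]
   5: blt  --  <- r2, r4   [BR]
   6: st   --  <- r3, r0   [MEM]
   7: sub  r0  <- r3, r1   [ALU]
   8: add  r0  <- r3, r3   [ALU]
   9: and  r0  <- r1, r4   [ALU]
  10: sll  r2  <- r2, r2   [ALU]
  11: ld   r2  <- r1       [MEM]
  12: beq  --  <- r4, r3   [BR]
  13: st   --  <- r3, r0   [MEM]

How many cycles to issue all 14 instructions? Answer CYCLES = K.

CYCLES = 10

t=0 i0+i1:or;beq ; pair
t=1 i2:sll ; WAW r3
t=2 i3:and ; RAW r3
t=3 i4:bne ; no-port BR/BR
t=4 i5+i6:blt;st ; pair
t=5 i7:sub ; WAW r0
t=6 i8:add ; WAW r0
t=7 i9+i10:and;sll ; pair
t=8 i11+i12:ld;beq ; pair
t=9 i13:st ; tail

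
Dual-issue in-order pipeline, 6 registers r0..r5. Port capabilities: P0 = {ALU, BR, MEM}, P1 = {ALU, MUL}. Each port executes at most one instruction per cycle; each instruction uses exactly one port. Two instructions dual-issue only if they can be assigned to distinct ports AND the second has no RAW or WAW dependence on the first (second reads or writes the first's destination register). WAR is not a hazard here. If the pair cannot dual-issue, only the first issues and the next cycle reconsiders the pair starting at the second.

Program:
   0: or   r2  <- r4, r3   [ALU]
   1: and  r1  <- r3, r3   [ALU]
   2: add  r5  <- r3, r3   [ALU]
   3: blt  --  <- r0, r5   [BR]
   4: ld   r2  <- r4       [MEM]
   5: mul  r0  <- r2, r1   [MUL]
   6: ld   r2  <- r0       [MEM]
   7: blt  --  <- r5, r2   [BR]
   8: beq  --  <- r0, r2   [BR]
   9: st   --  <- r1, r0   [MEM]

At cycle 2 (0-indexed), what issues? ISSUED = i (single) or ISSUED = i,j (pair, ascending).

c0: i0&i1 or.ALU/and.ALU  pair
c1: i2 add.ALU  RAW r5
c2: i3 blt.BR  no-port BR/MEM
c3: i4 ld.MEM  RAW r2
c4: i5 mul.MUL  RAW r0
c5: i6 ld.MEM  no-port MEM/BR
c6: i7 blt.BR  no-port BR/BR
c7: i8 beq.BR  no-port BR/MEM
c8: i9 st.MEM  tail

ISSUED = 3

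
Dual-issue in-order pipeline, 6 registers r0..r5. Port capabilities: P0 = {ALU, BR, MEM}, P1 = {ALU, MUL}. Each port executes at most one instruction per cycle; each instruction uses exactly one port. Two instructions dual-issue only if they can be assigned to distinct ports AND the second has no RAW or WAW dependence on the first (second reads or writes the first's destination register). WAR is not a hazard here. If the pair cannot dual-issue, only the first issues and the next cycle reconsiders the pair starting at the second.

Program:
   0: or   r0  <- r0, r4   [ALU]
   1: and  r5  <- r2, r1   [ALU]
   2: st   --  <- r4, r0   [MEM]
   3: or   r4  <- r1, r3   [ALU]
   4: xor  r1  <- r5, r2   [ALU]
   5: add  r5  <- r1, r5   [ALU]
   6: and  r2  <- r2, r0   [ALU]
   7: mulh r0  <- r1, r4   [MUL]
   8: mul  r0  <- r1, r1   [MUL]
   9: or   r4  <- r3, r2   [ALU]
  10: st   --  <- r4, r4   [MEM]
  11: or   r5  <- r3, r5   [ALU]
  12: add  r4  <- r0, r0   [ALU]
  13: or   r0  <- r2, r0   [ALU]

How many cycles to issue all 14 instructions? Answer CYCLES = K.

0. or.ALU;and.ALU @i0&i1  | dual
1. st.MEM;or.ALU @i2&i3  | dual
2. xor.ALU @i4  | RAW r1
3. add.ALU;and.ALU @i5&i6  | dual
4. mulh.MUL @i7  | no-port MUL/MUL
5. mul.MUL;or.ALU @i8&i9  | dual
6. st.MEM;or.ALU @i10&i11  | dual
7. add.ALU;or.ALU @i12&i13  | dual

CYCLES = 8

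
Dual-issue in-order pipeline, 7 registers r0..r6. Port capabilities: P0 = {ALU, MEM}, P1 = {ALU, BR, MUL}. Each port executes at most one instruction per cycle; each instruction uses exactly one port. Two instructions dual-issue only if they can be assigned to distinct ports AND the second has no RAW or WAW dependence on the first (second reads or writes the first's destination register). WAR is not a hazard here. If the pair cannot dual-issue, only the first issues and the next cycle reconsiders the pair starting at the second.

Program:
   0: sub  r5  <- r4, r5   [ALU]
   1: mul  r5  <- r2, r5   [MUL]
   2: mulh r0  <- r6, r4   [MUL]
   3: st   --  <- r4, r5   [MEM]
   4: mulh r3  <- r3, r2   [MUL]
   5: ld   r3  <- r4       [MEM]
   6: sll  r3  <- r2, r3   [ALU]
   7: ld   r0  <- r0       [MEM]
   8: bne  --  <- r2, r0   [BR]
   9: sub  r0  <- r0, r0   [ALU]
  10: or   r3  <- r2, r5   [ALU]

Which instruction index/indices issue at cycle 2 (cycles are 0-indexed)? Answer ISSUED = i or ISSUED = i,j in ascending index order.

c0: i0 sub.ALU  RAW+WAW r5
c1: i1 mul.MUL  no-port MUL/MUL
c2: i2+i3 mulh.MUL+st.MEM  dual
c3: i4 mulh.MUL  WAW r3
c4: i5 ld.MEM  RAW+WAW r3
c5: i6+i7 sll.ALU+ld.MEM  dual
c6: i8+i9 bne.BR+sub.ALU  dual
c7: i10 or.ALU  tail

ISSUED = 2,3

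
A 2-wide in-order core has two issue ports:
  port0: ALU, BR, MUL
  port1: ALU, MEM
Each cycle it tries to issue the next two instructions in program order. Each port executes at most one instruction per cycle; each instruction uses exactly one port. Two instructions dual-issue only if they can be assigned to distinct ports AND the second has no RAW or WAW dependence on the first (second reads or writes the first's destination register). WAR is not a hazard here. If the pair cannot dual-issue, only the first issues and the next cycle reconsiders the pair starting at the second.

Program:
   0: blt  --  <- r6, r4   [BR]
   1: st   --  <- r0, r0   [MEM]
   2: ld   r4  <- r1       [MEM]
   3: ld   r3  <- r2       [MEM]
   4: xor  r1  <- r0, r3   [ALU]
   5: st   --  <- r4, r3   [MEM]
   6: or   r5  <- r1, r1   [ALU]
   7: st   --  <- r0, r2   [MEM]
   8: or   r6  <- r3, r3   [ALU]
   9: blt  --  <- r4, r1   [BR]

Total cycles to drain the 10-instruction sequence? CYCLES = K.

0. blt.BR;st.MEM @i0/i1  | dual
1. ld.MEM @i2  | no-port MEM/MEM
2. ld.MEM @i3  | RAW r3
3. xor.ALU;st.MEM @i4/i5  | dual
4. or.ALU;st.MEM @i6/i7  | dual
5. or.ALU;blt.BR @i8/i9  | dual

CYCLES = 6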